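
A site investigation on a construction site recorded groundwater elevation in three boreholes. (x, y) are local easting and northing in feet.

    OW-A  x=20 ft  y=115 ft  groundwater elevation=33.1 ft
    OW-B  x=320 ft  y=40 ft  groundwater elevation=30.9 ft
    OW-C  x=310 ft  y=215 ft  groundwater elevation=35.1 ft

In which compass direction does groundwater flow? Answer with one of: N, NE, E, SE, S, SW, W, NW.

Three-point gradient (reference OW-A): Δ to OW-B = (300, -75, -2.2), Δ to OW-C = (290, 100, +2.0).
∂h/∂x = -0.001353, ∂h/∂y = +0.02392 (det = 51750).
Flow = −∇h = (+0.001353 east, -0.02392 north), which points south.

S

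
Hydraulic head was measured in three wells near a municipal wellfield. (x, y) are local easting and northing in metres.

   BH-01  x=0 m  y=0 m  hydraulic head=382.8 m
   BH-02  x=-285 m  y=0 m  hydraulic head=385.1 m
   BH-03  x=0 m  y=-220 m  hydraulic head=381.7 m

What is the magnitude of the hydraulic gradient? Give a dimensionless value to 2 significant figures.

0.0095

∂h/∂x = (385.1 − 382.8) / (-285 − 0) = -0.008070
∂h/∂y = (381.7 − 382.8) / (-220 − 0) = +0.005000
|∇h| = √(-0.008070² + 0.005000²) = 0.009493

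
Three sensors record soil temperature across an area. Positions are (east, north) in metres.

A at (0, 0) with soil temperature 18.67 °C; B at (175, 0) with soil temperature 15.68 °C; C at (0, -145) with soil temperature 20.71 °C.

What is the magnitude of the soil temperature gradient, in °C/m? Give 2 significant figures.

∂T/∂x = (15.68 − 18.67) / (175 − 0) = -0.01709
∂T/∂y = (20.71 − 18.67) / (-145 − 0) = -0.01407
|∇f| = √(-0.01709² + -0.01407²) = 0.02214 °C/m

0.022 °C/m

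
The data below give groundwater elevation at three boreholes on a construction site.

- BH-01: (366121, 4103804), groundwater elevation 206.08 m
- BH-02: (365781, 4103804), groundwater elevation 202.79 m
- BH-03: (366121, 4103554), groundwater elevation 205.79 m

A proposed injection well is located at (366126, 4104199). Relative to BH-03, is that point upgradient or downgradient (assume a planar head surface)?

∂h/∂x = (202.79 − 206.08) / (365781 − 366121) = +0.009676
∂h/∂y = (205.79 − 206.08) / (4103554 − 4103804) = +0.001160
Head at (366126, 4104199) = 206.08 + (+0.009676)·(5) + (+0.001160)·(395) = 206.59 m.
That is higher than the 205.79 m at BH-03, so the point is upgradient.

upgradient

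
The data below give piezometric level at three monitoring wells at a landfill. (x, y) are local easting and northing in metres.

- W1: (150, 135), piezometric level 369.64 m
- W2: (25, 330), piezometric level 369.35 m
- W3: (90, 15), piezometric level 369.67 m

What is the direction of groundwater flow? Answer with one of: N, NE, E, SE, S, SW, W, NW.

NW

Taking W1 as reference: W2−W1 = (-125, 195, -0.29); W3−W1 = (-60, -120, +0.03).
Determinant of the coordinate differences = (-125)·(-120) − (-60)·195 = 26700.
∂h/∂x = [(-0.29)·(-120) − (+0.03)·195] / 26700 = +0.001084
∂h/∂y = [(-125)·(+0.03) − (-60)·(-0.29)] / 26700 = -0.0007921
Flow = −∇h = (-0.001084 east, +0.0007921 north), which points northwest.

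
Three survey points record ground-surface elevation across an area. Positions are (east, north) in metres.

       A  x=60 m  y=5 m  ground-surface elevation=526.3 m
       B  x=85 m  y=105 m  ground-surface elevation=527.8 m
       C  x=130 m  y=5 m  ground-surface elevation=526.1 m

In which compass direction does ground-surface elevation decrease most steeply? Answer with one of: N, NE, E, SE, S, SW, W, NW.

Taking A as reference: B−A = (25, 100, +1.5); C−A = (70, 0, -0.2).
Determinant of the coordinate differences = 25·0 − 70·100 = -7000.
∂z/∂x = [(+1.5)·0 − (-0.2)·100] / -7000 = -0.002857
∂z/∂y = [25·(-0.2) − 70·(+1.5)] / -7000 = +0.01571
Steepest decrease is along −∇f = (+0.002857 E, -0.01571 N) → south.

S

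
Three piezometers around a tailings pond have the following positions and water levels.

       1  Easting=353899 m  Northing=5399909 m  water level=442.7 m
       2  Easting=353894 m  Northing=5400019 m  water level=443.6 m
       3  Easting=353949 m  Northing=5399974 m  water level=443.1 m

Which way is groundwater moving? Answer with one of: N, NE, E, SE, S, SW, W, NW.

With h = a·x + b·y + c and 1 as origin, the differences give:
  (-5)·a + 110·b = +0.9
  50·a + 65·b = +0.4
Eliminate b (×65 and ×110, subtract): -5825·a = 14.50 → a = ∂h/∂x = -0.002489
Back-substitute: b = ∂h/∂y = +0.008069.
Flow = −∇h = (+0.002489 east, -0.008069 north), which points south.

S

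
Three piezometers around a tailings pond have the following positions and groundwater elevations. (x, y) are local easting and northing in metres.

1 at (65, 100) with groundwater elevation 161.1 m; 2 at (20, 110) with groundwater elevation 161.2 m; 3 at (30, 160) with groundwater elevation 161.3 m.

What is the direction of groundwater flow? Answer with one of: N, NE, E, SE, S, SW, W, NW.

Differences from 1: to 2 (Δx, Δy, Δh) = (-45, 10, +0.1); to 3 = (-35, 60, +0.2).
Solve a·Δx + b·Δy = Δh: det = (-45)·60 − (-35)·10 = -2350.
∂h/∂x = [(+0.1)·60 − (+0.2)·10] / -2350 = -0.001702
∂h/∂y = [(-45)·(+0.2) − (-35)·(+0.1)] / -2350 = +0.002340
Flow = −∇h = (+0.001702 east, -0.002340 north), which points southeast.

SE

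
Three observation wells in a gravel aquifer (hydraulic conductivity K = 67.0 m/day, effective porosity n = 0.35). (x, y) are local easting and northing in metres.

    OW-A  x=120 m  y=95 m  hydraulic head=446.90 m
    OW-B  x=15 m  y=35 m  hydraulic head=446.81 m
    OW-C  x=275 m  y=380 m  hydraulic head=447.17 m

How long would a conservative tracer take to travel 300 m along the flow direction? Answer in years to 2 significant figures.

With h = a·x + b·y + c and OW-A as origin, the differences give:
  (-105)·a + (-60)·b = -0.09
  155·a + 285·b = +0.27
Eliminate b (×285 and ×(-60), subtract): -20625·a = -9.450 → a = ∂h/∂x = +0.0004582
Back-substitute: b = ∂h/∂y = +0.0006982.
|∇h| = √(0.0004582² + 0.0006982²) = 0.0008351
Seepage velocity v = K·i/n = 67.0 × 0.0008351 / 0.35 = 0.1599 m/day.
t = 300 / 0.1599 = 1876 days = 5.14 years.

5.1 years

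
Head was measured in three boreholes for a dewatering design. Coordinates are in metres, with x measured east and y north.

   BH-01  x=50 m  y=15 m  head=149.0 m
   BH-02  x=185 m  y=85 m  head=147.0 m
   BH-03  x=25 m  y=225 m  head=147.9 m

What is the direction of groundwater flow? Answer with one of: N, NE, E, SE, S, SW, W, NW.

Three-point gradient (reference BH-01): Δ to BH-02 = (135, 70, -2.0), Δ to BH-03 = (-25, 210, -1.1).
∂h/∂x = -0.01140, ∂h/∂y = -0.006595 (det = 30100).
Flow = −∇h = (+0.01140 east, +0.006595 north), which points northeast.

NE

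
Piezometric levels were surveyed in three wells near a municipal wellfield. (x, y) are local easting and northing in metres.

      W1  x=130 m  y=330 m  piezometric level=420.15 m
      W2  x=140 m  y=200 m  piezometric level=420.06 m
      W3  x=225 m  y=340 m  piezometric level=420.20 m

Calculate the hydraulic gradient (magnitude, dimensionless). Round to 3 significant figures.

With h = a·x + b·y + c and W1 as origin, the differences give:
  10·a + (-130)·b = -0.09
  95·a + 10·b = +0.05
Eliminate b (×10 and ×(-130), subtract): 12450·a = 5.600 → a = ∂h/∂x = +0.0004498
Back-substitute: b = ∂h/∂y = +0.0007269.
|∇h| = √(0.0004498² + 0.0007269²) = 0.0008548

0.000855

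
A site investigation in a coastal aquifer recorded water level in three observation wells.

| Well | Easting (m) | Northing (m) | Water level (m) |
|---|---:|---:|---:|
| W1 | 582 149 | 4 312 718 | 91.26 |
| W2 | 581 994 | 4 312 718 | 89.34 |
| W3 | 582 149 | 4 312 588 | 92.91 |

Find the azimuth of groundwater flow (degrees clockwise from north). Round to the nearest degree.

∂h/∂x = (89.34 − 91.26) / (581994 − 582149) = +0.01239
∂h/∂y = (92.91 − 91.26) / (4312588 − 4312718) = -0.01269
Flow direction (−∇h) has components (-0.01239 E, +0.01269 N).
Azimuth = atan2(E, N) = atan2(-0.01239, +0.01269) = 315.7° ≈ 316°.

316°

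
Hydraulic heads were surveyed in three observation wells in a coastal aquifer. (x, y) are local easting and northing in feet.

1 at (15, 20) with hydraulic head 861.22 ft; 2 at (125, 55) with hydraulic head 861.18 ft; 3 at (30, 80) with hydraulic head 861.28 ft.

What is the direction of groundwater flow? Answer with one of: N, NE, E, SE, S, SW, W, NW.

Differences from 1: to 2 (Δx, Δy, Δh) = (110, 35, -0.04); to 3 = (15, 60, +0.06).
Solve a·Δx + b·Δy = Δh: det = 110·60 − 15·35 = 6075.
∂h/∂x = [(-0.04)·60 − (+0.06)·35] / 6075 = -0.0007407
∂h/∂y = [110·(+0.06) − 15·(-0.04)] / 6075 = +0.001185
Flow = −∇h = (+0.0007407 east, -0.001185 north), which points southeast.

SE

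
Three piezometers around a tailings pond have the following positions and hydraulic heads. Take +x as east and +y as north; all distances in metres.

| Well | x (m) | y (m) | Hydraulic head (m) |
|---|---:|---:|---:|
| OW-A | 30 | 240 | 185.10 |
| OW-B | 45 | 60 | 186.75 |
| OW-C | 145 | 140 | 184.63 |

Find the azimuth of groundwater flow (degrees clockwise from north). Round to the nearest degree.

Differences from OW-A: to OW-B (Δx, Δy, Δh) = (15, -180, +1.65); to OW-C = (115, -100, -0.47).
Determinant of the coordinate differences = 15·(-100) − 115·(-180) = 19200.
∂h/∂x = [(+1.65)·(-100) − (-0.47)·(-180)] / 19200 = -0.01300
∂h/∂y = [15·(-0.47) − 115·(+1.65)] / 19200 = -0.01025
Flow direction (−∇h) has components (+0.01300 E, +0.01025 N).
Azimuth = atan2(E, N) = atan2(+0.01300, +0.01025) = 51.7° ≈ 052°.

052°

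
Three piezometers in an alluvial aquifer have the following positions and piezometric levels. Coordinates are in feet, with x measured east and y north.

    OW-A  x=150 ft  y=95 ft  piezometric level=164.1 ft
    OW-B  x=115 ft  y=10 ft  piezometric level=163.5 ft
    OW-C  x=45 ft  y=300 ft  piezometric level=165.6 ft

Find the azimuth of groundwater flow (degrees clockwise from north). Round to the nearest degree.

178°

Differences from OW-A: to OW-B (Δx, Δy, Δh) = (-35, -85, -0.6); to OW-C = (-105, 205, +1.5).
Solve a·Δx + b·Δy = Δh: det = (-35)·205 − (-105)·(-85) = -16100.
∂h/∂x = [(-0.6)·205 − (+1.5)·(-85)] / -16100 = -0.0002795
∂h/∂y = [(-35)·(+1.5) − (-105)·(-0.6)] / -16100 = +0.007174
Flow direction (−∇h) has components (+0.0002795 E, -0.007174 N).
Azimuth = atan2(E, N) = atan2(+0.0002795, -0.007174) = 177.8° ≈ 178°.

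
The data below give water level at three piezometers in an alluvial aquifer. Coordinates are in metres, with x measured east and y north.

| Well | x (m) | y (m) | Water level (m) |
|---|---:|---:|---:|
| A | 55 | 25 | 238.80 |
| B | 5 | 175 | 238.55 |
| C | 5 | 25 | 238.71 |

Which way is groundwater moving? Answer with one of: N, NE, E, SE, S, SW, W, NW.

With h = a·x + b·y + c and A as origin, the differences give:
  (-50)·a + 150·b = -0.25
  (-50)·a + 0·b = -0.09
Eliminate b (×0 and ×150, subtract): 7500·a = 13.500 → a = ∂h/∂x = +0.001800
Back-substitute: b = ∂h/∂y = -0.001067.
Flow = −∇h = (-0.001800 east, +0.001067 north), which points northwest.

NW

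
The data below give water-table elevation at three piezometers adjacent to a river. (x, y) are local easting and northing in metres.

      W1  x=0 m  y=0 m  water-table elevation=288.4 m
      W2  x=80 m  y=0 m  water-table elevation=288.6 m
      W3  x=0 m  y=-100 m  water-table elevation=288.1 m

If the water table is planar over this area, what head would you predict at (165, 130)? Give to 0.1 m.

289.2 m

∂h/∂x = (288.6 − 288.4) / (80 − 0) = +0.002500
∂h/∂y = (288.1 − 288.4) / (-100 − 0) = +0.003000
h(165, 130) = 288.4 + (+0.002500)·(165) + (+0.003000)·(130) = 288.4 +0.413 +0.390 = 289.202 m.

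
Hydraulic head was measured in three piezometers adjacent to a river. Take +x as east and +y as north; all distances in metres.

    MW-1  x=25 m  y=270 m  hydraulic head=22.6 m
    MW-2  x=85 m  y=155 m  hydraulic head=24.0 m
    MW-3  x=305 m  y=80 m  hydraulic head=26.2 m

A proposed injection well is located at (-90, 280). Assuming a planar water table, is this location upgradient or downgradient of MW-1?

downgradient

Differences from MW-1: to MW-2 (Δx, Δy, Δh) = (60, -115, +1.4); to MW-3 = (280, -190, +3.6).
Solve a·Δx + b·Δy = Δh: det = 60·(-190) − 280·(-115) = 20800.
∂h/∂x = [(+1.4)·(-190) − (+3.6)·(-115)] / 20800 = +0.007115
∂h/∂y = [60·(+3.6) − 280·(+1.4)] / 20800 = -0.008462
Head at (-90, 280) = 22.6 + (+0.007115)·(-115) + (-0.008462)·(10) = 21.70 m.
That is lower than the 22.6 m at MW-1, so the point is downgradient.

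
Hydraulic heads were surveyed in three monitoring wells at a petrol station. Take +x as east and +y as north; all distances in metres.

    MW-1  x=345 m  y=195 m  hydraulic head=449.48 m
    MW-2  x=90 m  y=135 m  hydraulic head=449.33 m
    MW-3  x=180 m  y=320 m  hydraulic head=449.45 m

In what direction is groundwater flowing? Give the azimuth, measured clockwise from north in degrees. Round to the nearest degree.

Three-point gradient (reference MW-1): Δ to MW-2 = (-255, -60, -0.15), Δ to MW-3 = (-165, 125, -0.03).
∂h/∂x = +0.0004919, ∂h/∂y = +0.0004093 (det = -41775).
Flow direction (−∇h) has components (-0.0004919 E, -0.0004093 N).
Azimuth = atan2(E, N) = atan2(-0.0004919, -0.0004093) = 230.2° ≈ 230°.

230°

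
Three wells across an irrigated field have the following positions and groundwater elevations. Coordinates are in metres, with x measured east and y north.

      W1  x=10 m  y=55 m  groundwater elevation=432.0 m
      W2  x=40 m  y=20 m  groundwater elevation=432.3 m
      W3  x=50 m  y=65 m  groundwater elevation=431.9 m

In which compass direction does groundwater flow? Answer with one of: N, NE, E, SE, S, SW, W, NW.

Three-point gradient (reference W1): Δ to W2 = (30, -35, +0.3), Δ to W3 = (40, 10, -0.1).
∂h/∂x = -0.0002941, ∂h/∂y = -0.008824 (det = 1700).
Flow = −∇h = (+0.0002941 east, +0.008824 north), which points north.

N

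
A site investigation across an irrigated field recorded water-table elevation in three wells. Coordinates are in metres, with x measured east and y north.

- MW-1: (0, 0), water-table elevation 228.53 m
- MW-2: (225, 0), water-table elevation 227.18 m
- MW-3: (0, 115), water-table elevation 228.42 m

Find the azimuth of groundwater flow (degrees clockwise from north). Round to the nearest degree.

∂h/∂x = (227.18 − 228.53) / (225 − 0) = -0.006000
∂h/∂y = (228.42 − 228.53) / (115 − 0) = -0.0009565
Flow direction (−∇h) has components (+0.006000 E, +0.0009565 N).
Azimuth = atan2(E, N) = atan2(+0.006000, +0.0009565) = 80.9° ≈ 081°.

081°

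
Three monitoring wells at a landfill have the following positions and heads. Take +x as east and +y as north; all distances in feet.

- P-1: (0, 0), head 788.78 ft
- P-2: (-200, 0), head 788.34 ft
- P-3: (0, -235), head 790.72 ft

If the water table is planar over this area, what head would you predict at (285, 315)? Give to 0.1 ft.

∂h/∂x = (788.34 − 788.78) / (-200 − 0) = +0.002200
∂h/∂y = (790.72 − 788.78) / (-235 − 0) = -0.008255
h(285, 315) = 788.78 + (+0.002200)·(285) + (-0.008255)·(315) = 788.78 +0.627 -2.600 = 786.807 ft.

786.8 ft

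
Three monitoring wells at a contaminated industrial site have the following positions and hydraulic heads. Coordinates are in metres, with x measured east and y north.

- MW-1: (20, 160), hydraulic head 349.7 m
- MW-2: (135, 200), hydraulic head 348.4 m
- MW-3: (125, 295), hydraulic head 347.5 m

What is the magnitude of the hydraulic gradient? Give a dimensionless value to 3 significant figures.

0.0129

Three-point gradient (reference MW-1): Δ to MW-2 = (115, 40, -1.3), Δ to MW-3 = (105, 135, -2.2).
∂h/∂x = -0.007726, ∂h/∂y = -0.01029 (det = 11325).
|∇h| = √(-0.007726² + -0.01029²) = 0.01287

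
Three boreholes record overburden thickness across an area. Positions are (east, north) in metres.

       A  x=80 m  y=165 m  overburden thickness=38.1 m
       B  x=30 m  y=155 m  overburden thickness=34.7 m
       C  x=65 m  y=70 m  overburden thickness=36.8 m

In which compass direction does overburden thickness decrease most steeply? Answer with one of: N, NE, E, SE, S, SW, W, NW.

Three-point gradient (reference A): Δ to B = (-50, -10, -3.4), Δ to C = (-15, -95, -1.3).
∂d/∂x = +0.06739, ∂d/∂y = +0.003043 (det = 4600).
Steepest decrease is along −∇f = (-0.06739 E, -0.003043 N) → west.

W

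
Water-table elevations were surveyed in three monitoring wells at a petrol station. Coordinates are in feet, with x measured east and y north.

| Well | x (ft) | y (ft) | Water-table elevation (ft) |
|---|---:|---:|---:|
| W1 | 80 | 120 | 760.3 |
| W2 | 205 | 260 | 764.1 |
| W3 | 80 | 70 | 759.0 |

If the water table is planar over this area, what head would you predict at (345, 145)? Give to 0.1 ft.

Taking W1 as reference: W2−W1 = (125, 140, +3.8); W3−W1 = (0, -50, -1.3).
Solve a·Δx + b·Δy = Δh: det = 125·(-50) − 0·140 = -6250.
∂h/∂x = [(+3.8)·(-50) − (-1.3)·140] / -6250 = +0.001280
∂h/∂y = [125·(-1.3) − 0·(+3.8)] / -6250 = +0.02600
h(345, 145) = 760.3 + (+0.001280)·(265) + (+0.02600)·(25) = 760.3 +0.339 +0.650 = 761.289 ft.

761.3 ft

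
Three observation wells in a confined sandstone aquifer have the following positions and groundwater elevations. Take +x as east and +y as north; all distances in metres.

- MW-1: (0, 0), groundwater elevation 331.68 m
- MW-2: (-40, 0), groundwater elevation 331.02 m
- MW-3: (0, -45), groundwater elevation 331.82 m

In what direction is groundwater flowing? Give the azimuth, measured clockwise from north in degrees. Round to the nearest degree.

∂h/∂x = (331.02 − 331.68) / (-40 − 0) = +0.01650
∂h/∂y = (331.82 − 331.68) / (-45 − 0) = -0.003111
Flow direction (−∇h) has components (-0.01650 E, +0.003111 N).
Azimuth = atan2(E, N) = atan2(-0.01650, +0.003111) = 280.7° ≈ 281°.

281°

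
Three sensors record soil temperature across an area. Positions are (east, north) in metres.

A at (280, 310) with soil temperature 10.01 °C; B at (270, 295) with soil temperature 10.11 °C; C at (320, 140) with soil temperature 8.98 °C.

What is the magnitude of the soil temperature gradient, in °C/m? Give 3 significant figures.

0.0144 °C/m

Taking A as reference: B−A = (-10, -15, +0.10); C−A = (40, -170, -1.03).
Determinant of the coordinate differences = (-10)·(-170) − 40·(-15) = 2300.
∂T/∂x = [(+0.10)·(-170) − (-1.03)·(-15)] / 2300 = -0.01411
∂T/∂y = [(-10)·(-1.03) − 40·(+0.10)] / 2300 = +0.002739
|∇f| = √(-0.01411² + 0.002739²) = 0.01437 °C/m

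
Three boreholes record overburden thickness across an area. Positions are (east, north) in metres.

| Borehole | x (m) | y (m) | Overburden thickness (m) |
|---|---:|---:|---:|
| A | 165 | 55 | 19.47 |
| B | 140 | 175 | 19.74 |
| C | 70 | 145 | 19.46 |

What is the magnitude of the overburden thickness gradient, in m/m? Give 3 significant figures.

Differences from A: to B (Δx, Δy, Δh) = (-25, 120, +0.27); to C = (-95, 90, -0.01).
Determinant of the coordinate differences = (-25)·90 − (-95)·120 = 9150.
∂d/∂x = [(+0.27)·90 − (-0.01)·120] / 9150 = +0.002787
∂d/∂y = [(-25)·(-0.01) − (-95)·(+0.27)] / 9150 = +0.002831
|∇f| = √(0.002787² + 0.002831²) = 0.003973 m/m

0.00397 m/m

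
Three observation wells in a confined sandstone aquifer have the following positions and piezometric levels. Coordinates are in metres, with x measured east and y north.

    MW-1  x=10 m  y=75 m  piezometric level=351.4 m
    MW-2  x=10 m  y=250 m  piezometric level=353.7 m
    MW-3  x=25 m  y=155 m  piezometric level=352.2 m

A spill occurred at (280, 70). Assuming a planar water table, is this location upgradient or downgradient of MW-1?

downgradient

Differences from MW-1: to MW-2 (Δx, Δy, Δh) = (0, 175, +2.3); to MW-3 = (15, 80, +0.8).
Solve a·Δx + b·Δy = Δh: det = 0·80 − 15·175 = -2625.
∂h/∂x = [(+2.3)·80 − (+0.8)·175] / -2625 = -0.01676
∂h/∂y = [0·(+0.8) − 15·(+2.3)] / -2625 = +0.01314
Head at (280, 70) = 351.4 + (-0.01676)·(270) + (+0.01314)·(-5) = 346.81 m.
That is lower than the 351.4 m at MW-1, so the point is downgradient.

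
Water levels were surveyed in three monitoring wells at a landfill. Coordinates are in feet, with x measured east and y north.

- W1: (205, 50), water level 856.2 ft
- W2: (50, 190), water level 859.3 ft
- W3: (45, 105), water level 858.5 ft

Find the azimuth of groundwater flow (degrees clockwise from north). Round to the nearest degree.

With h = a·x + b·y + c and W1 as origin, the differences give:
  (-155)·a + 140·b = +3.1
  (-160)·a + 55·b = +2.3
Eliminate b (×55 and ×140, subtract): 13875·a = -151.50 → a = ∂h/∂x = -0.01092
Back-substitute: b = ∂h/∂y = +0.01005.
Flow direction (−∇h) has components (+0.01092 E, -0.01005 N).
Azimuth = atan2(E, N) = atan2(+0.01092, -0.01005) = 132.6° ≈ 133°.

133°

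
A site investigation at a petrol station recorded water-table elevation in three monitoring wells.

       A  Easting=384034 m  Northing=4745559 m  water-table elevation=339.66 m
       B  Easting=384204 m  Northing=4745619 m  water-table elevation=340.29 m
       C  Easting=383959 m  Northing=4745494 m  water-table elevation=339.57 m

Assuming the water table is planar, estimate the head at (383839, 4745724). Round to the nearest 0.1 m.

337.8 m

Taking A as reference: B−A = (170, 60, +0.63); C−A = (-75, -65, -0.09).
Solve a·Δx + b·Δy = Δh: det = 170·(-65) − (-75)·60 = -6550.
∂h/∂x = [(+0.63)·(-65) − (-0.09)·60] / -6550 = +0.005427
∂h/∂y = [170·(-0.09) − (-75)·(+0.63)] / -6550 = -0.004878
h(383839, 4745724) = 339.66 + (+0.005427)·(-195) + (-0.004878)·(165) = 339.66 -1.058 -0.805 = 337.797 m.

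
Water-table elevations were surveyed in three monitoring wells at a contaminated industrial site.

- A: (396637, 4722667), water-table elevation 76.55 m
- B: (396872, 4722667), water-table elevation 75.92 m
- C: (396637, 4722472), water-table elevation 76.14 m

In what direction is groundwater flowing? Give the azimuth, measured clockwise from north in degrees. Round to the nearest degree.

∂h/∂x = (75.92 − 76.55) / (396872 − 396637) = -0.002681
∂h/∂y = (76.14 − 76.55) / (4722472 − 4722667) = +0.002103
Flow direction (−∇h) has components (+0.002681 E, -0.002103 N).
Azimuth = atan2(E, N) = atan2(+0.002681, -0.002103) = 128.1° ≈ 128°.

128°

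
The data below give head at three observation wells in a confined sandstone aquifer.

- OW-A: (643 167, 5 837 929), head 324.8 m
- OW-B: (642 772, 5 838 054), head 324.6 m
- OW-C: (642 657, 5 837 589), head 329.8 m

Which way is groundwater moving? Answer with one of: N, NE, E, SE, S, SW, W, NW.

N

Taking OW-A as reference: OW-B−OW-A = (-395, 125, -0.2); OW-C−OW-A = (-510, -340, +5.0).
Determinant of the coordinate differences = (-395)·(-340) − (-510)·125 = 198050.
∂h/∂x = [(-0.2)·(-340) − (+5.0)·125] / 198050 = -0.002812
∂h/∂y = [(-395)·(+5.0) − (-510)·(-0.2)] / 198050 = -0.01049
Flow = −∇h = (+0.002812 east, +0.01049 north), which points north.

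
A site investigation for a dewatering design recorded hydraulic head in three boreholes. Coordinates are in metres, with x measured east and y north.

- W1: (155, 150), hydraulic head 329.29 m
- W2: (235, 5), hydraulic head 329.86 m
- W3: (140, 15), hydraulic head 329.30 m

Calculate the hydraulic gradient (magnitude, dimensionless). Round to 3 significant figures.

Differences from W1: to W2 (Δx, Δy, Δh) = (80, -145, +0.57); to W3 = (-15, -135, +0.01).
Solve a·Δx + b·Δy = Δh: det = 80·(-135) − (-15)·(-145) = -12975.
∂h/∂x = [(+0.57)·(-135) − (+0.01)·(-145)] / -12975 = +0.005819
∂h/∂y = [80·(+0.01) − (-15)·(+0.57)] / -12975 = -0.0007206
|∇h| = √(0.005819² + -0.0007206²) = 0.005863

0.00586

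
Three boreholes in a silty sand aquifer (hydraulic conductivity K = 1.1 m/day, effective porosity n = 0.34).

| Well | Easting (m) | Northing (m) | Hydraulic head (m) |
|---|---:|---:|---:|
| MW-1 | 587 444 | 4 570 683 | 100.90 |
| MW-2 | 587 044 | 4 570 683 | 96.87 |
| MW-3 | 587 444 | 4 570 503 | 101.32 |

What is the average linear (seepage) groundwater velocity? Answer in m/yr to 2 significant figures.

12 m/yr

∂h/∂x = (96.87 − 100.90) / (587044 − 587444) = +0.01008
∂h/∂y = (101.32 − 100.90) / (4570503 − 4570683) = -0.002333
|∇h| = √(0.01008² + -0.002333²) = 0.01035
Seepage velocity v = K·i/n = 1.1 × 0.01035 / 0.34 = 0.03349 m/day = 12.23 m/yr.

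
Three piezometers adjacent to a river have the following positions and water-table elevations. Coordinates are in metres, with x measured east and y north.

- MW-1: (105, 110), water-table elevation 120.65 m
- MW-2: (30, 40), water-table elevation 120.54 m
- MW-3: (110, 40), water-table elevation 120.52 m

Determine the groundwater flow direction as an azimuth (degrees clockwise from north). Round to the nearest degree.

Differences from MW-1: to MW-2 (Δx, Δy, Δh) = (-75, -70, -0.11); to MW-3 = (5, -70, -0.13).
Solve a·Δx + b·Δy = Δh: det = (-75)·(-70) − 5·(-70) = 5600.
∂h/∂x = [(-0.11)·(-70) − (-0.13)·(-70)] / 5600 = -0.0002500
∂h/∂y = [(-75)·(-0.13) − 5·(-0.11)] / 5600 = +0.001839
Flow direction (−∇h) has components (+0.0002500 E, -0.001839 N).
Azimuth = atan2(E, N) = atan2(+0.0002500, -0.001839) = 172.3° ≈ 172°.

172°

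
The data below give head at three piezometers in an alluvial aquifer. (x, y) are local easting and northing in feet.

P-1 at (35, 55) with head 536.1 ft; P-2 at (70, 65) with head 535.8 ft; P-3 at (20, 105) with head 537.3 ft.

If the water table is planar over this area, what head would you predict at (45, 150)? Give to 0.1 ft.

Differences from P-1: to P-2 (Δx, Δy, Δh) = (35, 10, -0.3); to P-3 = (-15, 50, +1.2).
Determinant of the coordinate differences = 35·50 − (-15)·10 = 1900.
∂h/∂x = [(-0.3)·50 − (+1.2)·10] / 1900 = -0.01421
∂h/∂y = [35·(+1.2) − (-15)·(-0.3)] / 1900 = +0.01974
h(45, 150) = 536.1 + (-0.01421)·(10) + (+0.01974)·(95) = 536.1 -0.142 +1.875 = 537.833 ft.

537.8 ft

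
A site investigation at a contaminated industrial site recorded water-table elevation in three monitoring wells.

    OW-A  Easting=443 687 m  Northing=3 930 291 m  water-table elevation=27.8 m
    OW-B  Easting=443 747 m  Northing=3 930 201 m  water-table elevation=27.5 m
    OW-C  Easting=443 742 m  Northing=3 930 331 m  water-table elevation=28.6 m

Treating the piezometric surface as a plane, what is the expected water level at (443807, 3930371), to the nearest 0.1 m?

29.5 m

With h = a·x + b·y + c and OW-A as origin, the differences give:
  60·a + (-90)·b = -0.3
  55·a + 40·b = +0.8
Eliminate b (×40 and ×(-90), subtract): 7350·a = 60.00 → a = ∂h/∂x = +0.008163
Back-substitute: b = ∂h/∂y = +0.008776.
h(443807, 3930371) = 27.8 + (+0.008163)·(120) + (+0.008776)·(80) = 27.8 +0.980 +0.702 = 29.482 m.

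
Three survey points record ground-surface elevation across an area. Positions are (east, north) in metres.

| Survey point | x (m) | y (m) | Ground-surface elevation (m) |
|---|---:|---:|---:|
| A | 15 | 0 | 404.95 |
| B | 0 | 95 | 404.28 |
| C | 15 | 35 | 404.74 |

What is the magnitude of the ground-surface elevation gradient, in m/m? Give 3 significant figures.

0.00897 m/m

Differences from A: to B (Δx, Δy, Δh) = (-15, 95, -0.67); to C = (0, 35, -0.21).
Determinant of the coordinate differences = (-15)·35 − 0·95 = -525.
∂z/∂x = [(-0.67)·35 − (-0.21)·95] / -525 = +0.006667
∂z/∂y = [(-15)·(-0.21) − 0·(-0.67)] / -525 = -0.006000
|∇f| = √(0.006667² + -0.006000²) = 0.008969 m/m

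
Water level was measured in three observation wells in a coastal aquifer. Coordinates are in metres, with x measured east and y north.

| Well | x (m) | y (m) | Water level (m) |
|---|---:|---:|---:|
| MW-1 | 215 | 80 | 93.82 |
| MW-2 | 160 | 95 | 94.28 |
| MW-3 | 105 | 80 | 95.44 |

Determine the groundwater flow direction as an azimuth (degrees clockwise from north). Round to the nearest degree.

Taking MW-1 as reference: MW-2−MW-1 = (-55, 15, +0.46); MW-3−MW-1 = (-110, 0, +1.62).
Solve a·Δx + b·Δy = Δh: det = (-55)·0 − (-110)·15 = 1650.
∂h/∂x = [(+0.46)·0 − (+1.62)·15] / 1650 = -0.01473
∂h/∂y = [(-55)·(+1.62) − (-110)·(+0.46)] / 1650 = -0.02333
Flow direction (−∇h) has components (+0.01473 E, +0.02333 N).
Azimuth = atan2(E, N) = atan2(+0.01473, +0.02333) = 32.3° ≈ 032°.

032°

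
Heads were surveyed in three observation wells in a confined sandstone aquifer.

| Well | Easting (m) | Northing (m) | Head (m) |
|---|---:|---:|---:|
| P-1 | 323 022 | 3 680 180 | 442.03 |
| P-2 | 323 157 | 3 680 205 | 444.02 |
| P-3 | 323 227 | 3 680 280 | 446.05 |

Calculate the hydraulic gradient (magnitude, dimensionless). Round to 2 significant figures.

With h = a·x + b·y + c and P-1 as origin, the differences give:
  135·a + 25·b = +1.99
  205·a + 100·b = +4.02
Eliminate b (×100 and ×25, subtract): 8375·a = 98.500 → a = ∂h/∂x = +0.01176
Back-substitute: b = ∂h/∂y = +0.01609.
|∇h| = √(0.01176² + 0.01609²) = 0.01993

0.020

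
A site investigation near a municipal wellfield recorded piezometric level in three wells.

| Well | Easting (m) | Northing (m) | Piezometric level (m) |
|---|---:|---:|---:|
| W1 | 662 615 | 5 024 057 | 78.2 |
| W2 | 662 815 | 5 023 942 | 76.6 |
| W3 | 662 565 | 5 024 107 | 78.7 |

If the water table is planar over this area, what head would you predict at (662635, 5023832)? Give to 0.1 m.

With h = a·x + b·y + c and W1 as origin, the differences give:
  200·a + (-115)·b = -1.6
  (-50)·a + 50·b = +0.5
Eliminate b (×50 and ×(-115), subtract): 4250·a = -22.50 → a = ∂h/∂x = -0.005294
Back-substitute: b = ∂h/∂y = +0.004706.
h(662635, 5023832) = 78.2 + (-0.005294)·(20) + (+0.004706)·(-225) = 78.2 -0.106 -1.059 = 77.035 m.

77.0 m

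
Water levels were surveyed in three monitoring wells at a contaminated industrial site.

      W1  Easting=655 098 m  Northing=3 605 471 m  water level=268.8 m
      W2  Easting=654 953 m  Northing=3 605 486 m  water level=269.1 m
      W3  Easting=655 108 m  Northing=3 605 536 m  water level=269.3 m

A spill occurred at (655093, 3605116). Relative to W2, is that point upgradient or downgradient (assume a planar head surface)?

downgradient

With h = a·x + b·y + c and W1 as origin, the differences give:
  (-145)·a + 15·b = +0.3
  10·a + 65·b = +0.5
Eliminate b (×65 and ×15, subtract): -9575·a = 12.00 → a = ∂h/∂x = -0.001253
Back-substitute: b = ∂h/∂y = +0.007885.
Head at (655093, 3605116) = 268.8 + (-0.001253)·(-5) + (+0.007885)·(-355) = 266.01 m.
That is lower than the 269.1 m at W2, so the point is downgradient.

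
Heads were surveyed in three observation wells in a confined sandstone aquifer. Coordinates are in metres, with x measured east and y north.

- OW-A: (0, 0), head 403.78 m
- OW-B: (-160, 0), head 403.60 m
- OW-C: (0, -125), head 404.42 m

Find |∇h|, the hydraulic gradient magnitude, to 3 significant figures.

0.00524

∂h/∂x = (403.60 − 403.78) / (-160 − 0) = +0.001125
∂h/∂y = (404.42 − 403.78) / (-125 − 0) = -0.005120
|∇h| = √(0.001125² + -0.005120²) = 0.005242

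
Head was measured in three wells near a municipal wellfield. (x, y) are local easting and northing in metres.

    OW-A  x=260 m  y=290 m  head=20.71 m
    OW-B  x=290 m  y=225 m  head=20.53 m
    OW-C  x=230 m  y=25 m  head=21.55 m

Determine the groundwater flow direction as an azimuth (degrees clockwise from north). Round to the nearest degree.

079°

Three-point gradient (reference OW-A): Δ to OW-B = (30, -65, -0.18), Δ to OW-C = (-30, -265, +0.84).
∂h/∂x = -0.01033, ∂h/∂y = -0.002000 (det = -9900).
Flow direction (−∇h) has components (+0.01033 E, +0.002000 N).
Azimuth = atan2(E, N) = atan2(+0.01033, +0.002000) = 79.0° ≈ 079°.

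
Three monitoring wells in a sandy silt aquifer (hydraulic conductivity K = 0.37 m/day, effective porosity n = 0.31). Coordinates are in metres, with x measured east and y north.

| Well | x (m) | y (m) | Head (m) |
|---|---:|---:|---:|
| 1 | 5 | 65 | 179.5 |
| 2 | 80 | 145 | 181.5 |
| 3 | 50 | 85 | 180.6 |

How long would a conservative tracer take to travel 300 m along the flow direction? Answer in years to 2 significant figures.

30 years

Differences from 1: to 2 (Δx, Δy, Δh) = (75, 80, +2.0); to 3 = (45, 20, +1.1).
Determinant of the coordinate differences = 75·20 − 45·80 = -2100.
∂h/∂x = [(+2.0)·20 − (+1.1)·80] / -2100 = +0.02286
∂h/∂y = [75·(+1.1) − 45·(+2.0)] / -2100 = +0.003571
|∇h| = √(0.02286² + 0.003571²) = 0.02314
Seepage velocity v = K·i/n = 0.37 × 0.02314 / 0.31 = 0.02762 m/day.
t = 300 / 0.02762 = 1.086e+04 days = 29.7 years.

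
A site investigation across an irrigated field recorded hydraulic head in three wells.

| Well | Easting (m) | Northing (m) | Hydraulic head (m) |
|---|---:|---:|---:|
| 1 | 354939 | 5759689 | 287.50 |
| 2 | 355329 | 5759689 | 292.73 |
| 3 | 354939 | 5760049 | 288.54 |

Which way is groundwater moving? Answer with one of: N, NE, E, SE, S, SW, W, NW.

W

∂h/∂x = (292.73 − 287.50) / (355329 − 354939) = +0.01341
∂h/∂y = (288.54 − 287.50) / (5760049 − 5759689) = +0.002889
Flow = −∇h = (-0.01341 east, -0.002889 north), which points west.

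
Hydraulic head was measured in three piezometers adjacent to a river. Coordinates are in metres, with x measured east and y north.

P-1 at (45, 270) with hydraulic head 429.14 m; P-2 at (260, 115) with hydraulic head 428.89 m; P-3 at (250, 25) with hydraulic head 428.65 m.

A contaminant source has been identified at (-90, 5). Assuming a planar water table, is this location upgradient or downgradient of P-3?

downgradient

With h = a·x + b·y + c and P-1 as origin, the differences give:
  215·a + (-155)·b = -0.25
  205·a + (-245)·b = -0.49
Eliminate b (×(-245) and ×(-155), subtract): -20900·a = -14.700 → a = ∂h/∂x = +0.0007033
Back-substitute: b = ∂h/∂y = +0.002589.
Head at (-90, 5) = 429.14 + (+0.0007033)·(-135) + (+0.002589)·(-265) = 428.36 m.
That is lower than the 428.65 m at P-3, so the point is downgradient.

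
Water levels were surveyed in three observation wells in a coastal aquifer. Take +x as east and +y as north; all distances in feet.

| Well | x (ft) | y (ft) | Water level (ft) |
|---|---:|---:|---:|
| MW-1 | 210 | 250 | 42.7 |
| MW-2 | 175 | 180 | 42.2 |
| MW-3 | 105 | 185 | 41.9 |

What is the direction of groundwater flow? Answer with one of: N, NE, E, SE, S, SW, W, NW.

Taking MW-1 as reference: MW-2−MW-1 = (-35, -70, -0.5); MW-3−MW-1 = (-105, -65, -0.8).
Determinant of the coordinate differences = (-35)·(-65) − (-105)·(-70) = -5075.
∂h/∂x = [(-0.5)·(-65) − (-0.8)·(-70)] / -5075 = +0.004631
∂h/∂y = [(-35)·(-0.8) − (-105)·(-0.5)] / -5075 = +0.004828
Flow = −∇h = (-0.004631 east, -0.004828 north), which points southwest.

SW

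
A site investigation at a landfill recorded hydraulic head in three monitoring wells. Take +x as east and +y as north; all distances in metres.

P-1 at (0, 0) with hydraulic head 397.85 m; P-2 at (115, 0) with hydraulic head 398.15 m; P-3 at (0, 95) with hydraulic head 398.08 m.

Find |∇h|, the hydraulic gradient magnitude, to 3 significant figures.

∂h/∂x = (398.15 − 397.85) / (115 − 0) = +0.002609
∂h/∂y = (398.08 − 397.85) / (95 − 0) = +0.002421
|∇h| = √(0.002609² + 0.002421²) = 0.003559

0.00356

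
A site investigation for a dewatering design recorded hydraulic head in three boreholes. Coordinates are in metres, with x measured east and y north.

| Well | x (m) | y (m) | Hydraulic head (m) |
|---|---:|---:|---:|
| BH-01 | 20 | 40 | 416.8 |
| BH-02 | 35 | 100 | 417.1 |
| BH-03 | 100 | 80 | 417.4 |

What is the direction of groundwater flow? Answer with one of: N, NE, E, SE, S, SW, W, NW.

Taking BH-01 as reference: BH-02−BH-01 = (15, 60, +0.3); BH-03−BH-01 = (80, 40, +0.6).
Solve a·Δx + b·Δy = Δh: det = 15·40 − 80·60 = -4200.
∂h/∂x = [(+0.3)·40 − (+0.6)·60] / -4200 = +0.005714
∂h/∂y = [15·(+0.6) − 80·(+0.3)] / -4200 = +0.003571
Flow = −∇h = (-0.005714 east, -0.003571 north), which points southwest.

SW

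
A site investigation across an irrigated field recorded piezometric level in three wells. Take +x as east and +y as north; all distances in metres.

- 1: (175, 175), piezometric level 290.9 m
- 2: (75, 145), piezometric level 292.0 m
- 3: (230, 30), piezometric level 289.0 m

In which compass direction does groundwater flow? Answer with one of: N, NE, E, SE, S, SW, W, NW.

SE

Differences from 1: to 2 (Δx, Δy, Δh) = (-100, -30, +1.1); to 3 = (55, -145, -1.9).
Solve a·Δx + b·Δy = Δh: det = (-100)·(-145) − 55·(-30) = 16150.
∂h/∂x = [(+1.1)·(-145) − (-1.9)·(-30)] / 16150 = -0.01341
∂h/∂y = [(-100)·(-1.9) − 55·(+1.1)] / 16150 = +0.008019
Flow = −∇h = (+0.01341 east, -0.008019 north), which points southeast.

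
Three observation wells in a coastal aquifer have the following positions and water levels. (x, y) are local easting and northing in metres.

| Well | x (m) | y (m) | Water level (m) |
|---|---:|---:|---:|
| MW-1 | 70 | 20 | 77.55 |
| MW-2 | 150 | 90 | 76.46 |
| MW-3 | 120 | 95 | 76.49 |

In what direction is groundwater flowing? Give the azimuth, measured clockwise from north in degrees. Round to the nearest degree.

014°

With h = a·x + b·y + c and MW-1 as origin, the differences give:
  80·a + 70·b = -1.09
  50·a + 75·b = -1.06
Eliminate b (×75 and ×70, subtract): 2500·a = -7.550 → a = ∂h/∂x = -0.003020
Back-substitute: b = ∂h/∂y = -0.01212.
Flow direction (−∇h) has components (+0.003020 E, +0.01212 N).
Azimuth = atan2(E, N) = atan2(+0.003020, +0.01212) = 14.0° ≈ 014°.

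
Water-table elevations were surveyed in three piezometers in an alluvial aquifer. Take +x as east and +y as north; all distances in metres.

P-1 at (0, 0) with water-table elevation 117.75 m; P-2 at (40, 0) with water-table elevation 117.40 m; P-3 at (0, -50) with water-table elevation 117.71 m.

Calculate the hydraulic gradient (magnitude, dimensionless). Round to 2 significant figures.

∂h/∂x = (117.40 − 117.75) / (40 − 0) = -0.008750
∂h/∂y = (117.71 − 117.75) / (-50 − 0) = +0.0008000
|∇h| = √(-0.008750² + 0.0008000²) = 0.008786

0.0088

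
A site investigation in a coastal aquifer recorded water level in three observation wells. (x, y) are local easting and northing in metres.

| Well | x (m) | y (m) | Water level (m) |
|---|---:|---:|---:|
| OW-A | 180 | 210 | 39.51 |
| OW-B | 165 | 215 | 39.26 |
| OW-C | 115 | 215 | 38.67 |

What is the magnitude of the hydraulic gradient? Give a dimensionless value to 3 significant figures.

0.0188

With h = a·x + b·y + c and OW-A as origin, the differences give:
  (-15)·a + 5·b = -0.25
  (-65)·a + 5·b = -0.84
Eliminate b (×5 and ×5, subtract): 250·a = 2.950 → a = ∂h/∂x = +0.01180
Back-substitute: b = ∂h/∂y = -0.01460.
|∇h| = √(0.01180² + -0.01460²) = 0.01877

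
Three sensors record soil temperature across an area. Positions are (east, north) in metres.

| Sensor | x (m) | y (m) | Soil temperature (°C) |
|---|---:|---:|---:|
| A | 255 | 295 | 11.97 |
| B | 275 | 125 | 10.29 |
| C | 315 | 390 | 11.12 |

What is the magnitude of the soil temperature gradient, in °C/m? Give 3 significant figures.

With T = a·x + b·y + c and A as origin, the differences give:
  20·a + (-170)·b = -1.68
  60·a + 95·b = -0.85
Eliminate b (×95 and ×(-170), subtract): 12100·a = -304.100 → a = ∂T/∂x = -0.02513
Back-substitute: b = ∂T/∂y = +0.006926.
|∇f| = √(-0.02513² + 0.006926²) = 0.02607 °C/m

0.0261 °C/m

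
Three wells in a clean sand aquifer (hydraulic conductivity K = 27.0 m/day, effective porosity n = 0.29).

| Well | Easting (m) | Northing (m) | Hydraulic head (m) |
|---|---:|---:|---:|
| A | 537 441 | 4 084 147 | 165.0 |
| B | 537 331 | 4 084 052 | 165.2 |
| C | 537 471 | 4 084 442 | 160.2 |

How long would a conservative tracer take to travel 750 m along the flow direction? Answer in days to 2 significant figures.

Differences from A: to B (Δx, Δy, Δh) = (-110, -95, +0.2); to C = (30, 295, -4.8).
Determinant of the coordinate differences = (-110)·295 − 30·(-95) = -29600.
∂h/∂x = [(+0.2)·295 − (-4.8)·(-95)] / -29600 = +0.01341
∂h/∂y = [(-110)·(-4.8) − 30·(+0.2)] / -29600 = -0.01764
|∇h| = √(0.01341² + -0.01764²) = 0.02216
Seepage velocity v = K·i/n = 27.0 × 0.02216 / 0.29 = 2.063 m/day.
t = 750 / 2.063 = 363.5 days.

360 days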